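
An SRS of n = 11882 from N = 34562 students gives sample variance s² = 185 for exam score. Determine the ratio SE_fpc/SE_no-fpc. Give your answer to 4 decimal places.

0.8101

f = n/N = 11882/34562 = 0.34378798.
SE_no-fpc = √(s²/n) = 0.12477888; SE_fpc = √((1−f)s²/n) = 0.10107952.
Ratio = √(1−f) = 0.81006915.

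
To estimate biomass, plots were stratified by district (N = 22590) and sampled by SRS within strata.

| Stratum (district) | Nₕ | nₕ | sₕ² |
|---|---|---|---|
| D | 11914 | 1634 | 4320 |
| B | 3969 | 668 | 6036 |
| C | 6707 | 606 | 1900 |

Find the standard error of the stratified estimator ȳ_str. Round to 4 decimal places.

Var(ȳ_str) = Σₕ Wₕ²(1 − fₕ)sₕ²/nₕ with Wₕ = Nₕ/N, N = 22590.
D: Wₕ = 0.52740151; term = 0.52740151²·(1 − 0.13714957)·4320/1634 = 0.63452676.
B: Wₕ = 0.17569721; term = 0.17569721²·(1 − 0.16830436)·6036/668 = 0.23198875.
C: Wₕ = 0.29690128; term = 0.29690128²·(1 − 0.09035336)·1900/606 = 0.25140728.
Sum = 1.1179228.
SE = √(1.1179228) = 1.0573.

1.0573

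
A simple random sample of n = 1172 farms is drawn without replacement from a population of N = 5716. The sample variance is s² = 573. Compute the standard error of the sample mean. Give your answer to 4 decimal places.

Under SRS without replacement, Var(ȳ) = (1 − f)·s²/n with f = n/N = 1172/5716 = 0.20503849.
Var(ȳ) = (1 − 0.20503849)·573/1172 = 0.79496151·0.48890785 = 0.38866292.
SE(ȳ) = √(0.38866292) = 0.6234.

0.6234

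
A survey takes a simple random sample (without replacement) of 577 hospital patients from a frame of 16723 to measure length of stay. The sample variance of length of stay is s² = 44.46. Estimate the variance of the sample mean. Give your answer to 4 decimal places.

Under SRS without replacement, Var(ȳ) = (1 − f)·s²/n with f = n/N = 577/16723 = 0.03450338.
Var(ȳ) = (1 − 0.03450338)·44.46/577 = 0.96549662·0.077053726 = 0.074395112.

0.0744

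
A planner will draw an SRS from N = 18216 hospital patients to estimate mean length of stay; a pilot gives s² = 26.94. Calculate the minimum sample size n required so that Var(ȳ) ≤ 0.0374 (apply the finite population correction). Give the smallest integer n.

693

Without fpc, n₀ = s²/D = 26.94/0.0374 = 720.3209.
With fpc, (1 − n/N)·s²/n ≤ D requires n ≥ n₀/(1 + n₀/N) = 720.3209/(1 + 720.3209/18216) = 692.9205.
Rounding up, n = 693.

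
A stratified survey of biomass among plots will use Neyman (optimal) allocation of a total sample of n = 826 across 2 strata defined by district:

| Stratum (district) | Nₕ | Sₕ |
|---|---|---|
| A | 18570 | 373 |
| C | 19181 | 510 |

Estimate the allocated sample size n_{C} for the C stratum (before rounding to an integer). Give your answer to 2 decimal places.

483.59

Neyman allocation: nₕ = n·NₕSₕ / Σⱼ NⱼSⱼ.
Σ NⱼSⱼ = 18570·373 + 19181·510 = 1.670892 × 10^7.
n_{C} = 826·19181·510 / (1.670892 × 10^7) = 483.59.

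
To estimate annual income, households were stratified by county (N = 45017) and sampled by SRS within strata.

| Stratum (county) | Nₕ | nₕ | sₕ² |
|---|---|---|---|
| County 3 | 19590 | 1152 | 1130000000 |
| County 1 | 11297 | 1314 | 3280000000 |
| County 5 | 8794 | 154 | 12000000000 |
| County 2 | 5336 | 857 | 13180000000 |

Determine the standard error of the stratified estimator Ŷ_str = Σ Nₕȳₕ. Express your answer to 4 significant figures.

Var(Ŷ_str) = Σₕ Nₕ²(1 − fₕ)sₕ²/nₕ.
County 3: 19590²·(1 − 1152/19590)·1130000000/1152 = 3.543025 × 10^14.
County 1: 11297²·(1 − 1314/11297)·3280000000/1314 = 2.8151574 × 10^14.
County 5: 8794²·(1 − 154/8794)·12000000000/154 = 5.9205319 × 10^15.
County 2: 5336²·(1 − 857/5336)·13180000000/857 = 3.6756273 × 10^14.
Sum = 6.9239129 × 10^15.
SE = √(6.9239129 × 10^15) = 8.321 × 10^7.

8.321 × 10^7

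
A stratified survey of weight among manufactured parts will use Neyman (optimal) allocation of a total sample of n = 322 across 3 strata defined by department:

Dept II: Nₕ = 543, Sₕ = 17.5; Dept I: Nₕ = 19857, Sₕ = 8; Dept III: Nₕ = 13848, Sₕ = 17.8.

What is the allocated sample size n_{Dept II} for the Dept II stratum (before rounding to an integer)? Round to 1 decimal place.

Neyman allocation: nₕ = n·NₕSₕ / Σⱼ NⱼSⱼ.
Σ NⱼSⱼ = 543·17.5 + 19857·8 + 13848·17.8 = 414852.9.
n_{Dept II} = 322·543·17.5 / 414852.9 = 7.4.

7.4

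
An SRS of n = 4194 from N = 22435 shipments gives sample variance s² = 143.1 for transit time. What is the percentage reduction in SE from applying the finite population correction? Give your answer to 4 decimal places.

9.8302

f = n/N = 4194/22435 = 0.18694005.
SE_no-fpc = √(s²/n) = 0.18471646; SE_fpc = √((1−f)s²/n) = 0.16655853.
Ratio = √(1−f) = 0.90169837. Reduction = 100·(1 − 0.90169837) = 9.8302%.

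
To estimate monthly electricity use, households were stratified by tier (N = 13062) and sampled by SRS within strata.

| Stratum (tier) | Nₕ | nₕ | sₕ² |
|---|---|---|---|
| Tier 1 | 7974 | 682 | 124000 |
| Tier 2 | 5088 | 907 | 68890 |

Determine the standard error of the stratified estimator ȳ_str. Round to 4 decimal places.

8.4519

Var(ȳ_str) = Σₕ Wₕ²(1 − fₕ)sₕ²/nₕ with Wₕ = Nₕ/N, N = 13062.
Tier 1: Wₕ = 0.61047313; term = 0.61047313²·(1 − 0.08552797)·124000/682 = 61.964199.
Tier 2: Wₕ = 0.38952687; term = 0.38952687²·(1 − 0.17826258)·68890/907 = 9.4701489.
Sum = 71.434348.
SE = √(71.434348) = 8.4519.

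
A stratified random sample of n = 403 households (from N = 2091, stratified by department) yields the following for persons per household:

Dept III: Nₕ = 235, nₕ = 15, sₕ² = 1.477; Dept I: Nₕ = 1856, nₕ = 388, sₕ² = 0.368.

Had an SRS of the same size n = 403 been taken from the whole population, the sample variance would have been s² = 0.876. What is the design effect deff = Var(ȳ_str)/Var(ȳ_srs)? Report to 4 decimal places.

1.0003

Var(ȳ_str) = Σ Wₕ²(1−fₕ)sₕ²/nₕ with Wₕ = Nₕ/2091:
  Dept III: (235/2091)²·(1−15/235)·1.477/15 = 0.0011643183
  Dept I: (1856/2091)²·(1−388/1856)·0.368/388 = 5.9103344 × 10^-4
  → Var(ȳ_str) = 0.0017553517.
Var(ȳ_srs) = (1 − 403/2091)·0.876/403 = 0.001754759.
deff = 0.0017553517 / 0.001754759 = 1.0003.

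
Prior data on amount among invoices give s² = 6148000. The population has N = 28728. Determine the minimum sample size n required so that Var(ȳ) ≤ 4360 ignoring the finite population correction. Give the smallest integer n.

1411

Without fpc, n₀ = s²/D = 6148000/4360 = 1410.0917.
Rounding up, n = 1411.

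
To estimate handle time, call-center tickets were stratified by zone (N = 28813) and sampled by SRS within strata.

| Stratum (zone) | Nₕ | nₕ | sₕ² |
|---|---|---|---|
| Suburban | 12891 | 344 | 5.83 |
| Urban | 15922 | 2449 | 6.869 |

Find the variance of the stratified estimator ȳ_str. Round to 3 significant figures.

0.00403

Var(ȳ_str) = Σₕ Wₕ²(1 − fₕ)sₕ²/nₕ with Wₕ = Nₕ/N, N = 28813.
Suburban: Wₕ = 0.44740221; term = 0.44740221²·(1 − 0.02668528)·5.83/344 = 0.0033018676.
Urban: Wₕ = 0.55259779; term = 0.55259779²·(1 − 0.15381234)·6.869/2449 = 7.2475247 × 10^-4.
Sum = 0.0040266201.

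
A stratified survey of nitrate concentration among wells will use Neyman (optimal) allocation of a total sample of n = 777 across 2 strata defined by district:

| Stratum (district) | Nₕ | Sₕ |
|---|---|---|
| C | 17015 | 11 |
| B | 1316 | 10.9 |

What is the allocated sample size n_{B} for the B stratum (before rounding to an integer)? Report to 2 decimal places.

55.31

Neyman allocation: nₕ = n·NₕSₕ / Σⱼ NⱼSⱼ.
Σ NⱼSⱼ = 17015·11 + 1316·10.9 = 201509.4.
n_{B} = 777·1316·10.9 / 201509.4 = 55.31.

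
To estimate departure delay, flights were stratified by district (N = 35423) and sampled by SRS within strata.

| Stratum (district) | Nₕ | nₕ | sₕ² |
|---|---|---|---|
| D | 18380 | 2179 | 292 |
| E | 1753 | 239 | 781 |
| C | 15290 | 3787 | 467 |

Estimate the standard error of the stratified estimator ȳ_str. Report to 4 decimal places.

Var(ȳ_str) = Σₕ Wₕ²(1 − fₕ)sₕ²/nₕ with Wₕ = Nₕ/N, N = 35423.
D: Wₕ = 0.51887192; term = 0.51887192²·(1 − 0.11855277)·292/2179 = 0.031801109.
E: Wₕ = 0.04948762; term = 0.04948762²·(1 − 0.13633771)·781/239 = 0.0069117854.
C: Wₕ = 0.43164046; term = 0.43164046²·(1 − 0.24767822)·467/3787 = 0.017285005.
Sum = 0.055997899.
SE = √(0.055997899) = 0.2366.

0.2366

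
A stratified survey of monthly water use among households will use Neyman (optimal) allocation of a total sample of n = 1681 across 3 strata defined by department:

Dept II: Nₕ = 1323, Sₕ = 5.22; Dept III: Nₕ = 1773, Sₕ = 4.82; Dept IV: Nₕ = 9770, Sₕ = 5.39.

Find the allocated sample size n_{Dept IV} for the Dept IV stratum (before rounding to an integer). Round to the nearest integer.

Neyman allocation: nₕ = n·NₕSₕ / Σⱼ NⱼSⱼ.
Σ NⱼSⱼ = 1323·5.22 + 1773·4.82 + 9770·5.39 = 68112.22.
n_{Dept IV} = 1681·9770·5.39 / 68112.22 = 1300.

1300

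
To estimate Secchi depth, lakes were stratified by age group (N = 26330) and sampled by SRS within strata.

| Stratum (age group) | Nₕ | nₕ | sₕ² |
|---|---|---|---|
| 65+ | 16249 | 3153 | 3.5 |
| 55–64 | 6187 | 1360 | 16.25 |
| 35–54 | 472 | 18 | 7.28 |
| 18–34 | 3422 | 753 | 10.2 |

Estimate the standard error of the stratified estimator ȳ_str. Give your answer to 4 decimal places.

Var(ȳ_str) = Σₕ Wₕ²(1 − fₕ)sₕ²/nₕ with Wₕ = Nₕ/N, N = 26330.
65+: Wₕ = 0.61712875; term = 0.61712875²·(1 − 0.19404271)·3.5/3153 = 3.4072787 × 10^-4.
55–64: Wₕ = 0.23497911; term = 0.23497911²·(1 − 0.21981574)·16.25/1360 = 5.1471895 × 10^-4.
35–54: Wₕ = 0.01792632; term = 0.01792632²·(1 − 0.03813559)·7.28/18 = 1.2501295 × 10^-4.
18–34: Wₕ = 0.12996582; term = 0.12996582²·(1 − 0.22004676)·10.2/753 = 1.7845637 × 10^-4.
Sum = 0.0011589161.
SE = √(0.0011589161) = 0.0340.

0.0340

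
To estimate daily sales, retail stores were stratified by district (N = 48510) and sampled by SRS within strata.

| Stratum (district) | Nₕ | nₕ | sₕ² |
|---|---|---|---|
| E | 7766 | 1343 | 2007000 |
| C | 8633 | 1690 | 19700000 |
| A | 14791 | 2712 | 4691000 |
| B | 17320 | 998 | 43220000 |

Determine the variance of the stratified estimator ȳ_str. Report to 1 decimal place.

5662.4

Var(ȳ_str) = Σₕ Wₕ²(1 − fₕ)sₕ²/nₕ with Wₕ = Nₕ/N, N = 48510.
E: Wₕ = 0.16009070; term = 0.16009070²·(1 − 0.17293330)·2007000/1343 = 31.677005.
C: Wₕ = 0.17796331; term = 0.17796331²·(1 − 0.19576045)·19700000/1690 = 296.91072.
A: Wₕ = 0.30490620; term = 0.30490620²·(1 − 0.18335474)·4691000/2712 = 131.32328.
B: Wₕ = 0.35703979; term = 0.35703979²·(1 − 0.05762125)·43220000/998 = 5202.5101.
Sum = 5662.4211.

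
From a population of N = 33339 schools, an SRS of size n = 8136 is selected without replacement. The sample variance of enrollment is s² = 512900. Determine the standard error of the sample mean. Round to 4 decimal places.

6.9034

Under SRS without replacement, Var(ȳ) = (1 − f)·s²/n with f = n/N = 8136/33339 = 0.24403851.
Var(ȳ) = (1 − 0.24403851)·512900/8136 = 0.75596149·63.040806 = 47.656422.
SE(ȳ) = √(47.656422) = 6.9034.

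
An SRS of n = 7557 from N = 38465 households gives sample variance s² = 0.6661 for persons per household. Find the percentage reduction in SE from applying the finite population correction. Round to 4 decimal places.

f = n/N = 7557/38465 = 0.19646432.
SE_no-fpc = √(s²/n) = 0.009388474; SE_fpc = √((1−f)s²/n) = 0.0084158423.
Ratio = √(1−f) = 0.89640152. Reduction = 100·(1 − 0.89640152) = 10.3598%.

10.3598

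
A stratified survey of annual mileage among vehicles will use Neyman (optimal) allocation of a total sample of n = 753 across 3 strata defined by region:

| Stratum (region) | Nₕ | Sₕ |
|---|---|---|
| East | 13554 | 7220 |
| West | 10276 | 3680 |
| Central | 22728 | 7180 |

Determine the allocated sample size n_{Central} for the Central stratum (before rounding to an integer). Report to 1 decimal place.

Neyman allocation: nₕ = n·NₕSₕ / Σⱼ NⱼSⱼ.
Σ NⱼSⱼ = 13554·7220 + 10276·3680 + 22728·7180 = 2.988626 × 10^8.
n_{Central} = 753·22728·7180 / (2.988626 × 10^8) = 411.2.

411.2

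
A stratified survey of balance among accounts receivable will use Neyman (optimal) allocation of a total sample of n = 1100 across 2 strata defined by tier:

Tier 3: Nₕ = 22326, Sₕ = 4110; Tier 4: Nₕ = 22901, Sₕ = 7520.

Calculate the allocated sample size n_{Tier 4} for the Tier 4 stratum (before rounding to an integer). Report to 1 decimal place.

717.6

Neyman allocation: nₕ = n·NₕSₕ / Σⱼ NⱼSⱼ.
Σ NⱼSⱼ = 22326·4110 + 22901·7520 = 2.6397538 × 10^8.
n_{Tier 4} = 1100·22901·7520 / (2.6397538 × 10^8) = 717.6.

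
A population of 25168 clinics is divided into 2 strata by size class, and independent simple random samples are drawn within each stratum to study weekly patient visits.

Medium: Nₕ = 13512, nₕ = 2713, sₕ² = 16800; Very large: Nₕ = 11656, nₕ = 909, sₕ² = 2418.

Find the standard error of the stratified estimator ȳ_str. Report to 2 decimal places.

1.40

Var(ȳ_str) = Σₕ Wₕ²(1 − fₕ)sₕ²/nₕ with Wₕ = Nₕ/N, N = 25168.
Medium: Wₕ = 0.53687222; term = 0.53687222²·(1 − 0.20078449)·16800/2713 = 1.4264786.
Very large: Wₕ = 0.46312778; term = 0.46312778²·(1 − 0.07798559)·2418/909 = 0.52605577.
Sum = 1.9525344.
SE = √(1.9525344) = 1.40.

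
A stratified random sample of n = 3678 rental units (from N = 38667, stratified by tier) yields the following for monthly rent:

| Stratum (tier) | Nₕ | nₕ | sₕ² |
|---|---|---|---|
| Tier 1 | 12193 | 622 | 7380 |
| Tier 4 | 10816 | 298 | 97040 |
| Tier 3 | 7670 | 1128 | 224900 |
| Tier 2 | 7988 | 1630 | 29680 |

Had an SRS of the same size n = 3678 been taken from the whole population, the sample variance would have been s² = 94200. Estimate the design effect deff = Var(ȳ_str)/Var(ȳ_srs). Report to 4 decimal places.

Var(ȳ_str) = Σ Wₕ²(1−fₕ)sₕ²/nₕ with Wₕ = Nₕ/38667:
  Tier 1: (12193/38667)²·(1−622/12193)·7380/622 = 1.1196093
  Tier 4: (10816/38667)²·(1−298/10816)·97040/298 = 24.777268
  Tier 3: (7670/38667)²·(1−1128/7670)·224900/1128 = 6.6912199
  Tier 2: (7988/38667)²·(1−1630/7988)·29680/1630 = 0.61852024
  → Var(ȳ_str) = 33.206617.
Var(ȳ_srs) = (1 − 3678/38667)·94200/3678 = 23.17556.
deff = 33.206617 / 23.17556 = 1.4328.

1.4328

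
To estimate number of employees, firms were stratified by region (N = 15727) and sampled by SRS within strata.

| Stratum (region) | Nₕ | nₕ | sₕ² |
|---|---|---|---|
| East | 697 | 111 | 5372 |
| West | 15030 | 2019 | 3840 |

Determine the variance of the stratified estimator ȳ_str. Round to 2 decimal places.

Var(ȳ_str) = Σₕ Wₕ²(1 − fₕ)sₕ²/nₕ with Wₕ = Nₕ/N, N = 15727.
East: Wₕ = 0.04431869; term = 0.04431869²·(1 − 0.15925395)·5372/111 = 0.079919295.
West: Wₕ = 0.95568131; term = 0.95568131²·(1 − 0.13433134)·3840/2019 = 1.5037401.
Sum = 1.5836594.

1.58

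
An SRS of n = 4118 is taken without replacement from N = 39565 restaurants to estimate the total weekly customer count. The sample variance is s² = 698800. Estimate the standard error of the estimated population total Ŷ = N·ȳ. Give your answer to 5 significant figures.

Var(Ŷ) = N²·Var(ȳ) = N²·(1 − n/N)·s²/n.
f = 4118/39565 = 0.10408189; Var(ȳ) = 0.89591811·698800/4118 = 152.03195.
Var(Ŷ) = 39565² · 152.03195 = 2.3798918 × 10^11.
SE(Ŷ) = √(2.3798918 × 10^11) = 487840.

487840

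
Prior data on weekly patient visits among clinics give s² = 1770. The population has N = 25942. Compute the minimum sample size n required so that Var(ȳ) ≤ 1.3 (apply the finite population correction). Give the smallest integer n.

1294

Without fpc, n₀ = s²/D = 1770/1.3 = 1361.5385.
With fpc, (1 − n/N)·s²/n ≤ D requires n ≥ n₀/(1 + n₀/N) = 1361.5385/(1 + 1361.5385/25942) = 1293.6430.
Rounding up, n = 1294.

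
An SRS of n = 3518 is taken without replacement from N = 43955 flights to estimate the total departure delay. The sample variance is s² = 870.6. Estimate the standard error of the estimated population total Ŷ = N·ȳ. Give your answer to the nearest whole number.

20973

Var(Ŷ) = N²·Var(ȳ) = N²·(1 − n/N)·s²/n.
f = 3518/43955 = 0.08003640; Var(ȳ) = 0.91996360·870.6/3518 = 0.22766353.
Var(Ŷ) = 43955² · 0.22766353 = 4.3985551 × 10^8.
SE(Ŷ) = √(4.3985551 × 10^8) = 20973.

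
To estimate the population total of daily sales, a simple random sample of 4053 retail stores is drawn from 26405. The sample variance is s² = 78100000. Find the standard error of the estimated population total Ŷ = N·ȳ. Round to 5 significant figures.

3.3724 × 10^6

Var(Ŷ) = N²·Var(ȳ) = N²·(1 − n/N)·s²/n.
f = 4053/26405 = 0.15349366; Var(ȳ) = 0.84650634·78100000/4053 = 16311.904.
Var(Ŷ) = 26405² · 16311.904 = 1.1373051 × 10^13.
SE(Ŷ) = √(1.1373051 × 10^13) = 3.3724 × 10^6.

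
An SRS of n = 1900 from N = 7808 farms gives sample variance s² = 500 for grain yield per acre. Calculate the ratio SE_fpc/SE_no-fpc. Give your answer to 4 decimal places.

f = n/N = 1900/7808 = 0.24334016.
SE_no-fpc = √(s²/n) = 0.51298918; SE_fpc = √((1−f)s²/n) = 0.44622977.
Ratio = √(1−f) = 0.86986196.

0.8699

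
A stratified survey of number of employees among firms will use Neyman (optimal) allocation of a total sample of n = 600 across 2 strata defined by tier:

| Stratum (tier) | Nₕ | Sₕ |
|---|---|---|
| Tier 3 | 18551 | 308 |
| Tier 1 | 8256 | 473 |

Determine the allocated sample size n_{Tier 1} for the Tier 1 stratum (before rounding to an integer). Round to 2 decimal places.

243.59

Neyman allocation: nₕ = n·NₕSₕ / Σⱼ NⱼSⱼ.
Σ NⱼSⱼ = 18551·308 + 8256·473 = 9.618796 × 10^6.
n_{Tier 1} = 600·8256·473 / (9.618796 × 10^6) = 243.59.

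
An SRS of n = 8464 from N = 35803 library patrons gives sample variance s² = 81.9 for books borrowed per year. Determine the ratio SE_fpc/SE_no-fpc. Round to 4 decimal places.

0.8738

f = n/N = 8464/35803 = 0.23640477.
SE_no-fpc = √(s²/n) = 0.098368064; SE_fpc = √((1−f)s²/n) = 0.085957886.
Ratio = √(1−f) = 0.87383936.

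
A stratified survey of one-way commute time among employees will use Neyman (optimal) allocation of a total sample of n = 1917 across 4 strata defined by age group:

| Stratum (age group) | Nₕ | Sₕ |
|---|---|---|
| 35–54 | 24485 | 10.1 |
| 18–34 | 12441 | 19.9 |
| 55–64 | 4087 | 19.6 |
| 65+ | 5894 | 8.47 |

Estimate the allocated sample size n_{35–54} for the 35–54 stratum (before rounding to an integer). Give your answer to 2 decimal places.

Neyman allocation: nₕ = n·NₕSₕ / Σⱼ NⱼSⱼ.
Σ NⱼSⱼ = 24485·10.1 + 12441·19.9 + 4087·19.6 + 5894·8.47 = 624901.78.
n_{35–54} = 1917·24485·10.1 / 624901.78 = 758.63.

758.63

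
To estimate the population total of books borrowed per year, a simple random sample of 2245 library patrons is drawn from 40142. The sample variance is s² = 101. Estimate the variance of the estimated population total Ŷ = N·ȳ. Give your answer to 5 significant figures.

6.8440 × 10^7

Var(Ŷ) = N²·Var(ȳ) = N²·(1 − n/N)·s²/n.
f = 2245/40142 = 0.05592646; Var(ȳ) = 0.94407354·101/2245 = 0.042472796.
Var(Ŷ) = 40142² · 0.042472796 = 6.8439821 × 10^7.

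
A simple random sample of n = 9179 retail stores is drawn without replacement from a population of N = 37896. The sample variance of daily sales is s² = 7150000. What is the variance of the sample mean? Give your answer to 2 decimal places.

590.28

Under SRS without replacement, Var(ȳ) = (1 − f)·s²/n with f = n/N = 9179/37896 = 0.24221554.
Var(ȳ) = (1 − 0.24221554)·7150000/9179 = 0.75778446·778.95196 = 590.27769.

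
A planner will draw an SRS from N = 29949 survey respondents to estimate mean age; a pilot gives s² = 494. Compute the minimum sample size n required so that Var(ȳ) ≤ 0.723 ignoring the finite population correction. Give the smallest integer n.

684

Without fpc, n₀ = s²/D = 494/0.723 = 683.2642.
Rounding up, n = 684.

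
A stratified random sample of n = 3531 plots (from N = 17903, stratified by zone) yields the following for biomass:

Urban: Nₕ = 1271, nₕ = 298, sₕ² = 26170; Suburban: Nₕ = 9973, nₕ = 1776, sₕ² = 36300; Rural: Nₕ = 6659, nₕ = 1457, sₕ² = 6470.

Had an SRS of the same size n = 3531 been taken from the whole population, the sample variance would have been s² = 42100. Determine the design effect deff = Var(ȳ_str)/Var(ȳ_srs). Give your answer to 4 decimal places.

Var(ȳ_str) = Σ Wₕ²(1−fₕ)sₕ²/nₕ with Wₕ = Nₕ/17903:
  Urban: (1271/17903)²·(1−298/1271)·26170/298 = 0.33883965
  Suburban: (9973/17903)²·(1−1776/9973)·36300/1776 = 5.2130609
  Rural: (6659/17903)²·(1−1457/6659)·6470/1457 = 0.479924
  → Var(ȳ_str) = 6.0318246.
Var(ȳ_srs) = (1 − 3531/17903)·42100/3531 = 9.5714068.
deff = 6.0318246 / 9.5714068 = 0.6302.

0.6302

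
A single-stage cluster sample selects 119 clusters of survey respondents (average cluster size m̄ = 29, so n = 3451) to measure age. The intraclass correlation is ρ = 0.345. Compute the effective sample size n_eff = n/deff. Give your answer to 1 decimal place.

323.7

deff = 1 + (29 − 1)·0.345 = 1 + 9.66 = 10.66.
n_eff = 3451 / 10.66 = 323.7.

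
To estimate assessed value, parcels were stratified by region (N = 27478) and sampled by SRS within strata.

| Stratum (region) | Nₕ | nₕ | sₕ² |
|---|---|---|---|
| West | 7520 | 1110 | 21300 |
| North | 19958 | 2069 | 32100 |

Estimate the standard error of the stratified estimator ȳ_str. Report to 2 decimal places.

Var(ȳ_str) = Σₕ Wₕ²(1 − fₕ)sₕ²/nₕ with Wₕ = Nₕ/N, N = 27478.
West: Wₕ = 0.27367348; term = 0.27367348²·(1 − 0.14760638)·21300/1110 = 1.2250738.
North: Wₕ = 0.72632652; term = 0.72632652²·(1 − 0.10366770)·32100/2069 = 7.3363051.
Sum = 8.5613789.
SE = √(8.5613789) = 2.93.

2.93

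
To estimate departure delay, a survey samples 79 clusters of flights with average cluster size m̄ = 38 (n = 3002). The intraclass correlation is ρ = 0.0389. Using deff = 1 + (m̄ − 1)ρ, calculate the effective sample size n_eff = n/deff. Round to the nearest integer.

deff = 1 + (38 − 1)·0.0389 = 1 + 1.4393 = 2.4393.
n_eff = 3002 / 2.4393 = 1231.

1231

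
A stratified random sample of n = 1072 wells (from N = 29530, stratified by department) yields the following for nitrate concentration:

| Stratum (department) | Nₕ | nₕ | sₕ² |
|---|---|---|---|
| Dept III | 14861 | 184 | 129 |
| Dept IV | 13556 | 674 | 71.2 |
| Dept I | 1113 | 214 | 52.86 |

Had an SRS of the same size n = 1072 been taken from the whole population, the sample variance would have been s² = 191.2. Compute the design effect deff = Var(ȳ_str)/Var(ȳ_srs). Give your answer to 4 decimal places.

1.1450

Var(ȳ_str) = Σ Wₕ²(1−fₕ)sₕ²/nₕ with Wₕ = Nₕ/29530:
  Dept III: (14861/29530)²·(1−184/14861)·129/184 = 0.17535991
  Dept IV: (13556/29530)²·(1−674/13556)·71.2/674 = 0.021154758
  Dept I: (1113/29530)²·(1−214/1113)·52.86/214 = 2.8342708 × 10^-4
  → Var(ȳ_str) = 0.1967981.
Var(ȳ_srs) = (1 − 1072/29530)·191.2/1072 = 0.17188344.
deff = 0.1967981 / 0.17188344 = 1.1450.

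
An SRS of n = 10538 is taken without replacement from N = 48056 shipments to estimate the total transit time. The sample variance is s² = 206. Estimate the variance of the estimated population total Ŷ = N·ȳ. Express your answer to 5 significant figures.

3.5245 × 10^7

Var(Ŷ) = N²·Var(ȳ) = N²·(1 − n/N)·s²/n.
f = 10538/48056 = 0.21928583; Var(ȳ) = 0.78071417·206/10538 = 0.015261636.
Var(Ŷ) = 48056² · 0.015261636 = 3.5244904 × 10^7.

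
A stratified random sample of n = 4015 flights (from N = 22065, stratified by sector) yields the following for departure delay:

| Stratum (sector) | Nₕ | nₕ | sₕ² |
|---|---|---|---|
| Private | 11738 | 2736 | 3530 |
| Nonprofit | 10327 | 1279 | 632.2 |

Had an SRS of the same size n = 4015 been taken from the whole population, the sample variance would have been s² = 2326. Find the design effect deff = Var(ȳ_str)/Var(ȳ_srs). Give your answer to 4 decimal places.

Var(ȳ_str) = Σ Wₕ²(1−fₕ)sₕ²/nₕ with Wₕ = Nₕ/22065:
  Private: (11738/22065)²·(1−2736/11738)·3530/2736 = 0.28001665
  Nonprofit: (10327/22065)²·(1−1279/10327)·632.2/1279 = 0.09486431
  → Var(ȳ_str) = 0.37488096.
Var(ȳ_srs) = (1 − 4015/22065)·2326/4015 = 0.4739117.
deff = 0.37488096 / 0.4739117 = 0.7910.

0.7910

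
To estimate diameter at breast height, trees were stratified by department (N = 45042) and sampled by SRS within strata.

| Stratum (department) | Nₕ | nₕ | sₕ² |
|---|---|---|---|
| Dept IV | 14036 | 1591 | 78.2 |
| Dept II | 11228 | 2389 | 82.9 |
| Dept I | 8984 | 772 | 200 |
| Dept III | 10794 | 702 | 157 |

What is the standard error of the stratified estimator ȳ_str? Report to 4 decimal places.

Var(ȳ_str) = Σₕ Wₕ²(1 − fₕ)sₕ²/nₕ with Wₕ = Nₕ/N, N = 45042.
Dept IV: Wₕ = 0.31162027; term = 0.31162027²·(1 − 0.11335138)·78.2/1591 = 0.00423194.
Dept II: Wₕ = 0.24927845; term = 0.24927845²·(1 − 0.21277164)·82.9/2389 = 0.0016974953.
Dept I: Wₕ = 0.19945828; term = 0.19945828²·(1 − 0.08593054)·200/772 = 0.0094209792.
Dept III: Wₕ = 0.23964300; term = 0.23964300²·(1 − 0.06503613)·157/702 = 0.012008447.
Sum = 0.027358862.
SE = √(0.027358862) = 0.1654.

0.1654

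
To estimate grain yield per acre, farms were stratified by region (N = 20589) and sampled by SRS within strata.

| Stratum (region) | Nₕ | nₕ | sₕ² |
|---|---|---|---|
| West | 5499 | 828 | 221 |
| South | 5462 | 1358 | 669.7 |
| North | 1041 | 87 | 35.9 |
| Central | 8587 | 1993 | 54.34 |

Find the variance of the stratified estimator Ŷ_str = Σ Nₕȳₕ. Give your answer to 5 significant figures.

Var(Ŷ_str) = Σₕ Nₕ²(1 − fₕ)sₕ²/nₕ.
West: 5499²·(1 − 828/5499)·221/828 = 6.8557587 × 10^6.
South: 5462²·(1 − 1358/5462)·669.7/1358 = 1.1054512 × 10^7.
North: 1041²·(1 − 87/1041)·35.9/87 = 409802.21.
Central: 8587²·(1 − 1993/8587)·54.34/1993 = 1.5438416 × 10^6.
Sum = 1.9863915 × 10^7.

1.9864 × 10^7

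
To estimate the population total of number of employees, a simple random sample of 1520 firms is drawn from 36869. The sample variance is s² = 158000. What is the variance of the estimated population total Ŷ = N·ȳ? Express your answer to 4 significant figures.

1.355 × 10^11

Var(Ŷ) = N²·Var(ȳ) = N²·(1 − n/N)·s²/n.
f = 1520/36869 = 0.04122705; Var(ȳ) = 0.95877295·158000/1520 = 99.661925.
Var(Ŷ) = 36869² · 99.661925 = 1.3547276 × 10^11.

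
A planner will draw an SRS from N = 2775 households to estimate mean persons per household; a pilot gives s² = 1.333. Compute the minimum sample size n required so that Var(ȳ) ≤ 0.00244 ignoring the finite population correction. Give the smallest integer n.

547

Without fpc, n₀ = s²/D = 1.333/0.00244 = 546.3115.
Rounding up, n = 547.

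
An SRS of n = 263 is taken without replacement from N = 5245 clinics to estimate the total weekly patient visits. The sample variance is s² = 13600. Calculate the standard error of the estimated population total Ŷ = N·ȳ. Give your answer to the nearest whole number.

Var(Ŷ) = N²·Var(ȳ) = N²·(1 − n/N)·s²/n.
f = 263/5245 = 0.05014299; Var(ȳ) = 0.94985701·13600/263 = 49.118081.
Var(Ŷ) = 5245² · 49.118081 = 1.3512396 × 10^9.
SE(Ŷ) = √(1.3512396 × 10^9) = 36759.

36759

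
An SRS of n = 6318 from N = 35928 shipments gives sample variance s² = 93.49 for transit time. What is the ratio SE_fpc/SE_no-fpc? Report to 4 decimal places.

0.9078

f = n/N = 6318/35928 = 0.17585170.
SE_no-fpc = √(s²/n) = 0.12164458; SE_fpc = √((1−f)s²/n) = 0.11043213.
Ratio = √(1−f) = 0.90782614.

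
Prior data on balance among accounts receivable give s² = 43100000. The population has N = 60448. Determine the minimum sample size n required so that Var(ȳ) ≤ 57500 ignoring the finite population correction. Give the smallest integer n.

Without fpc, n₀ = s²/D = 43100000/57500 = 749.5652.
Rounding up, n = 750.

750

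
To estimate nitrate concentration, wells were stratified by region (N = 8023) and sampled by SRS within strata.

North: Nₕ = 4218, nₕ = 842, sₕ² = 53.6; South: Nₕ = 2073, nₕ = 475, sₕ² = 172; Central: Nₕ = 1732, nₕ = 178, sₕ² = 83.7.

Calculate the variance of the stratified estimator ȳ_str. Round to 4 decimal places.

0.0524

Var(ȳ_str) = Σₕ Wₕ²(1 − fₕ)sₕ²/nₕ with Wₕ = Nₕ/N, N = 8023.
North: Wₕ = 0.52573850; term = 0.52573850²·(1 − 0.19962067)·53.6/842 = 0.014082771.
South: Wₕ = 0.25838215; term = 0.25838215²·(1 − 0.22913652)·172/475 = 0.01863534.
Central: Wₕ = 0.21587935; term = 0.21587935²·(1 − 0.10277136)·83.7/178 = 0.01966214.
Sum = 0.052380251.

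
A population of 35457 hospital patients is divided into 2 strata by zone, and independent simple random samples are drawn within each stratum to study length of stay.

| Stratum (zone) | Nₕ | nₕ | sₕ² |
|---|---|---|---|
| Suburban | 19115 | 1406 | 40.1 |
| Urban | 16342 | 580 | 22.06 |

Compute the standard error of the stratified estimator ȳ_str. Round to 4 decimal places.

Var(ȳ_str) = Σₕ Wₕ²(1 − fₕ)sₕ²/nₕ with Wₕ = Nₕ/N, N = 35457.
Suburban: Wₕ = 0.53910370; term = 0.53910370²·(1 − 0.07355480)·40.1/1406 = 0.0076793315.
Urban: Wₕ = 0.46089630; term = 0.46089630²·(1 − 0.03549137)·22.06/580 = 0.0077927379.
Sum = 0.015472069.
SE = √(0.015472069) = 0.1244.

0.1244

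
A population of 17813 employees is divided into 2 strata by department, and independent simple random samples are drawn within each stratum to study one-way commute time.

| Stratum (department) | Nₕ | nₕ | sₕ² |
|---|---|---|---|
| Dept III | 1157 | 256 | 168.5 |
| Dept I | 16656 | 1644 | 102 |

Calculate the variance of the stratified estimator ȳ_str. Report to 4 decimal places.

Var(ȳ_str) = Σₕ Wₕ²(1 − fₕ)sₕ²/nₕ with Wₕ = Nₕ/N, N = 17813.
Dept III: Wₕ = 0.06495256; term = 0.06495256²·(1 − 0.22126188)·168.5/256 = 0.0021624394.
Dept I: Wₕ = 0.93504744; term = 0.93504744²·(1 − 0.09870317)·102/1644 = 0.048891515.
Sum = 0.051053954.

0.0511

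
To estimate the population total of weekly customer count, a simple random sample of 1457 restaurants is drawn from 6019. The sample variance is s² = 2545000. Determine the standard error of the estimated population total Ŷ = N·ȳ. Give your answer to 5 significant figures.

Var(Ŷ) = N²·Var(ȳ) = N²·(1 − n/N)·s²/n.
f = 1457/6019 = 0.24206679; Var(ȳ) = 0.75793321·2545000/1457 = 1323.9122.
Var(Ŷ) = 6019² · 1323.9122 = 4.7963169 × 10^10.
SE(Ŷ) = √(4.7963169 × 10^10) = 219000.

219000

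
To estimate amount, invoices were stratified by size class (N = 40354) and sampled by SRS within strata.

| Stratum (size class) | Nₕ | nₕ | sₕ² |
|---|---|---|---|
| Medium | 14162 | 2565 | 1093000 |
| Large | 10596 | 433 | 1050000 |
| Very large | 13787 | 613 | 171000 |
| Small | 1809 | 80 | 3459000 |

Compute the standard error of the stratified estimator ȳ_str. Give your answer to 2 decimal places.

17.82

Var(ȳ_str) = Σₕ Wₕ²(1 − fₕ)sₕ²/nₕ with Wₕ = Nₕ/N, N = 40354.
Medium: Wₕ = 0.35094414; term = 0.35094414²·(1 − 0.18111849)·1093000/2565 = 42.976383.
Large: Wₕ = 0.26257620; term = 0.26257620²·(1 − 0.04086448)·1050000/433 = 160.35854.
Very large: Wₕ = 0.34165139; term = 0.34165139²·(1 − 0.04446217)·171000/613 = 31.113573.
Small: Wₕ = 0.04482827; term = 0.04482827²·(1 − 0.04422333)·3459000/80 = 83.046428.
Sum = 317.49492.
SE = √(317.49492) = 17.82.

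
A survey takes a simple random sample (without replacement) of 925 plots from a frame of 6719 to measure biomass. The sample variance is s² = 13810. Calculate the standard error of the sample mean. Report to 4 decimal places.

3.5881

Under SRS without replacement, Var(ȳ) = (1 − f)·s²/n with f = n/N = 925/6719 = 0.13766930.
Var(ȳ) = (1 − 0.13766930)·13810/925 = 0.86233070·14.92973 = 12.874364.
SE(ȳ) = √(12.874364) = 3.5881.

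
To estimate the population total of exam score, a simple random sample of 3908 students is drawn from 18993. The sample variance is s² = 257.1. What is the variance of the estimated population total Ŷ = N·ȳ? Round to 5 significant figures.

1.8849 × 10^7

Var(Ŷ) = N²·Var(ȳ) = N²·(1 − n/N)·s²/n.
f = 3908/18993 = 0.20576002; Var(ȳ) = 0.79423998·257.1/3908 = 0.052251561.
Var(Ŷ) = 18993² · 0.052251561 = 1.8848917 × 10^7.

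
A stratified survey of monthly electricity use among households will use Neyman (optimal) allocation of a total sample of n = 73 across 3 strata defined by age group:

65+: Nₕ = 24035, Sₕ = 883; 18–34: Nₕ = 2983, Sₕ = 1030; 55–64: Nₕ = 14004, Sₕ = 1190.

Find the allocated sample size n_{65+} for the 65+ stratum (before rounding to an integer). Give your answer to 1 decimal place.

37.8

Neyman allocation: nₕ = n·NₕSₕ / Σⱼ NⱼSⱼ.
Σ NⱼSⱼ = 24035·883 + 2983·1030 + 14004·1190 = 4.0960155 × 10^7.
n_{65+} = 73·24035·883 / (4.0960155 × 10^7) = 37.8.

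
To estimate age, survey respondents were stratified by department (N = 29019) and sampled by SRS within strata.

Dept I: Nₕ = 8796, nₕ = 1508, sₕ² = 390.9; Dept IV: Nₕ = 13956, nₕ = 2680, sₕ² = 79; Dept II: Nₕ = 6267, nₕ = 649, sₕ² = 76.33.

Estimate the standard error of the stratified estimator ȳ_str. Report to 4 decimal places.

0.1737

Var(ȳ_str) = Σₕ Wₕ²(1 − fₕ)sₕ²/nₕ with Wₕ = Nₕ/N, N = 29019.
Dept I: Wₕ = 0.30311175; term = 0.30311175²·(1 − 0.17144156)·390.9/1508 = 0.019732996.
Dept IV: Wₕ = 0.48092629; term = 0.48092629²·(1 − 0.19203210)·79/2680 = 0.0055086279.
Dept II: Wₕ = 0.21596196; term = 0.21596196²·(1 − 0.10355832)·76.33/649 = 0.0049173046.
Sum = 0.030158929.
SE = √(0.030158929) = 0.1737.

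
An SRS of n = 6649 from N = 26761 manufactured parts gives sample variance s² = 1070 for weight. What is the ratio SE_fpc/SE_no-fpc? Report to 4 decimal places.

f = n/N = 6649/26761 = 0.24845858.
SE_no-fpc = √(s²/n) = 0.4011564; SE_fpc = √((1−f)s²/n) = 0.34776845.
Ratio = √(1−f) = 0.86691489.

0.8669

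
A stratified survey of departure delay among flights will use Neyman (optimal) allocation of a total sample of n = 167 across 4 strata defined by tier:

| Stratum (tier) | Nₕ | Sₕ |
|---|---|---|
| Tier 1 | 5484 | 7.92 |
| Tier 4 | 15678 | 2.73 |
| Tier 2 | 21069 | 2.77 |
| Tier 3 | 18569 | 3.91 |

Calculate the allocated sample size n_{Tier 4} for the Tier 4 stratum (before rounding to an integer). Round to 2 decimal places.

32.91

Neyman allocation: nₕ = n·NₕSₕ / Σⱼ NⱼSⱼ.
Σ NⱼSⱼ = 5484·7.92 + 15678·2.73 + 21069·2.77 + 18569·3.91 = 217200.14.
n_{Tier 4} = 167·15678·2.73 / 217200.14 = 32.91.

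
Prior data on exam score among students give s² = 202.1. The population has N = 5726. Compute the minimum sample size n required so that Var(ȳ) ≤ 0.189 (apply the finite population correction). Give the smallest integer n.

Without fpc, n₀ = s²/D = 202.1/0.189 = 1069.3122.
With fpc, (1 − n/N)·s²/n ≤ D requires n ≥ n₀/(1 + n₀/N) = 1069.3122/(1 + 1069.3122/5726) = 901.0449.
Rounding up, n = 902.

902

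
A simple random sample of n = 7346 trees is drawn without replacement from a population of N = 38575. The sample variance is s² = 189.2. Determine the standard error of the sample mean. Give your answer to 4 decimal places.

0.1444

Under SRS without replacement, Var(ȳ) = (1 − f)·s²/n with f = n/N = 7346/38575 = 0.19043422.
Var(ȳ) = (1 − 0.19043422)·189.2/7346 = 0.80956578·0.025755513 = 0.020850782.
SE(ȳ) = √(0.020850782) = 0.1444.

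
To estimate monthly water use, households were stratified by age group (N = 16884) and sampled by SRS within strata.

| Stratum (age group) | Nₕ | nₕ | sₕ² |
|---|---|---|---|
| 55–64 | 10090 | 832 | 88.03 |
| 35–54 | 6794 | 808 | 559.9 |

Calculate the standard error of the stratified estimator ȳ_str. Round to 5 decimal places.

0.36542

Var(ȳ_str) = Σₕ Wₕ²(1 − fₕ)sₕ²/nₕ with Wₕ = Nₕ/N, N = 16884.
55–64: Wₕ = 0.59760720; term = 0.59760720²·(1 − 0.08245788)·88.03/832 = 0.034670893.
35–54: Wₕ = 0.40239280; term = 0.40239280²·(1 − 0.11892847)·559.9/808 = 0.098857739.
Sum = 0.13352863.
SE = √(0.13352863) = 0.36542.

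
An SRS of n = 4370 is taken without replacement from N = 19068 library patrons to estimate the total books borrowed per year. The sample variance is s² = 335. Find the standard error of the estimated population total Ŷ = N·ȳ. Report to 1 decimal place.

Var(Ŷ) = N²·Var(ȳ) = N²·(1 − n/N)·s²/n.
f = 4370/19068 = 0.22917978; Var(ȳ) = 0.77082022·335/4370 = 0.059090337.
Var(Ŷ) = 19068² · 0.059090337 = 2.1484574 × 10^7.
SE(Ŷ) = √(2.1484574 × 10^7) = 4635.1.

4635.1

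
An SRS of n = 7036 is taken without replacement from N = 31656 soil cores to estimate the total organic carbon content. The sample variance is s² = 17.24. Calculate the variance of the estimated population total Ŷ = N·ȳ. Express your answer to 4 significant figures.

1.910 × 10^6

Var(Ŷ) = N²·Var(ȳ) = N²·(1 − n/N)·s²/n.
f = 7036/31656 = 0.22226434; Var(ȳ) = 0.77773566·17.24/7036 = 0.0019056513.
Var(Ŷ) = 31656² · 0.0019056513 = 1.9096576 × 10^6.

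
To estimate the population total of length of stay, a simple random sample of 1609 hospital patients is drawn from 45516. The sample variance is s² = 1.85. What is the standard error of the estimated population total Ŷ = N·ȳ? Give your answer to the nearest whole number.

1516

Var(Ŷ) = N²·Var(ȳ) = N²·(1 − n/N)·s²/n.
f = 1609/45516 = 0.03535021; Var(ȳ) = 0.96464979·1.85/1609 = 0.0011091374.
Var(Ŷ) = 45516² · 0.0011091374 = 2.2978069 × 10^6.
SE(Ŷ) = √(2.2978069 × 10^6) = 1516.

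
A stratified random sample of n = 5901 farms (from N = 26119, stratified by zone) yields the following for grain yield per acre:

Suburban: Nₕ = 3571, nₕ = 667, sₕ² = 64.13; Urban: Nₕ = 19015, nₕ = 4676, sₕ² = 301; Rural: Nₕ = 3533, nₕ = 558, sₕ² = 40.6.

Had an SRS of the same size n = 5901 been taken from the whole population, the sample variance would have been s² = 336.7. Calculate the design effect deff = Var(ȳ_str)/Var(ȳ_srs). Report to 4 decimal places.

0.6410

Var(ȳ_str) = Σ Wₕ²(1−fₕ)sₕ²/nₕ with Wₕ = Nₕ/26119:
  Suburban: (3571/26119)²·(1−667/3571)·64.13/667 = 0.0014615335
  Urban: (19015/26119)²·(1−4676/19015)·301/4676 = 0.025727293
  Rural: (3533/26119)²·(1−558/3533)·40.6/558 = 0.0011210097
  → Var(ȳ_str) = 0.028309836.
Var(ȳ_srs) = (1 − 5901/26119)·336.7/5901 = 0.044167127.
deff = 0.028309836 / 0.044167127 = 0.6410.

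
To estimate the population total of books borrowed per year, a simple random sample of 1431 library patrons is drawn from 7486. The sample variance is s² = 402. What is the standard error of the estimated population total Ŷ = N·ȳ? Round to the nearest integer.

Var(Ŷ) = N²·Var(ȳ) = N²·(1 − n/N)·s²/n.
f = 1431/7486 = 0.19115683; Var(ȳ) = 0.80884317·402/1431 = 0.22722219.
Var(Ŷ) = 7486² · 0.22722219 = 1.2733576 × 10^7.
SE(Ŷ) = √(1.2733576 × 10^7) = 3568.

3568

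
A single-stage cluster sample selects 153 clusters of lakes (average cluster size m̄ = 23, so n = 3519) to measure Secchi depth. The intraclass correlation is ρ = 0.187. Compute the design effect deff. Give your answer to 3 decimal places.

deff = 1 + (23 − 1)·0.187 = 1 + 4.114 = 5.114.

5.114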